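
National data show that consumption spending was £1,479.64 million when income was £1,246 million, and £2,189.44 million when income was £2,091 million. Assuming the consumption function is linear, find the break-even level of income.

MPC = (2189.44 − 1479.64)/(2091 − 1246) = 709.8/845 = 0.84
a = 1479.64 − 0.84(1246) = 1479.64 − 1046.64 = 433
Break-even: Y = a/(1−MPC) = 433/0.16 = 2706.25

Y = 2706.25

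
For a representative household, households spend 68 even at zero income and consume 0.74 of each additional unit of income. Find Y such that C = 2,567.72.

68 + 0.74Y = 2567.72
0.74Y = 2499.72, so Y = 2499.72/0.74 = 3378

Y = 3378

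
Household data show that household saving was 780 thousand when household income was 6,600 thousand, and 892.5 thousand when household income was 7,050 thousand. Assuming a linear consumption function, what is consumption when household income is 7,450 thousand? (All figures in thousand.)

C = 6457.5

MPS = ΔS/ΔY = (892.5 − 780)/(7050 − 6600) = 112.5/450 = 0.25
MPC = 1 − MPS = 0.75
Autonomous saving = 780 − 0.25(6600) = -870, so a = 870
C = 870 + 0.75(7450) = 870 + 5587.5 = 6457.5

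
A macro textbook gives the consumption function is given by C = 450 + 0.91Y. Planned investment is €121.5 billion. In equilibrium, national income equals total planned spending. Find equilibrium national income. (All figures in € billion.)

Y = 6350

Y = C + I = 450 + 0.91Y + 121.5
Y − 0.91Y = 571.5
0.09Y = 571.5, so Y = 571.5/0.09 = 6350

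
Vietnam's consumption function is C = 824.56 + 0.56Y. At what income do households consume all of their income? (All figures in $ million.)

Y = 1874

At break-even, C = Y: 824.56 + 0.56Y = Y
0.44Y = 824.56, so Y = 824.56/0.44 = 1874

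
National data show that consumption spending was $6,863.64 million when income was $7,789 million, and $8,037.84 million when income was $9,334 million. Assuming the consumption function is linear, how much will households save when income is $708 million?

S = -774.08

MPC = (8037.84 − 6863.64)/(9334 − 7789) = 1174.2/1545 = 0.76
a = 6863.64 − 0.76(7789) = 6863.64 − 5919.64 = 944
C = 944 + 0.76(708) = 1482.08
S = 708 − 1482.08 = -774.08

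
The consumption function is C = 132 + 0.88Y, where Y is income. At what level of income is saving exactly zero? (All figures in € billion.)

At break-even, C = Y: 132 + 0.88Y = Y
0.12Y = 132, so Y = 132/0.12 = 1100

Y = 1100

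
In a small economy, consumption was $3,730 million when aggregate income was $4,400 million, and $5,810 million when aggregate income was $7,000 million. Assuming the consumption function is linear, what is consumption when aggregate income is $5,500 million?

MPC = (5810 − 3730)/(7000 − 4400) = 2080/2600 = 0.8
a = 3730 − 0.8(4400) = 3730 − 3520 = 210
C = 210 + 0.8(5500) = 210 + 4400 = 4610

C = 4610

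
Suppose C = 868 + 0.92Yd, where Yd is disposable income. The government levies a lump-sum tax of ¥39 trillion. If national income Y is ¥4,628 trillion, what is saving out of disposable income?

Yd = Y − T = 4628 − 39 = 4589
C = 868 + 0.92(4589) = 868 + 4221.88 = 5089.88
S = Yd − C = 4589 − 5089.88 = -500.88

S = -500.88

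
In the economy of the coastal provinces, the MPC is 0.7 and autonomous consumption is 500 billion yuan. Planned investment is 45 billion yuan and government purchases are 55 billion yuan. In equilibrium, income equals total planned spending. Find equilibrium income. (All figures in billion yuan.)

Y = 2000

Y = C + I + G = 500 + 0.7Y + 45 + 55
Y − 0.7Y = 600
0.3Y = 600, so Y = 600/0.3 = 2000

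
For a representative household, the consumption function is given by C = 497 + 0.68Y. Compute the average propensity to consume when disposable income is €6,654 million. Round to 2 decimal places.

C = 497 + 0.68(6654) = 5021.72
APC = C/Y = 5021.72/6654 = 0.75

APC = 0.75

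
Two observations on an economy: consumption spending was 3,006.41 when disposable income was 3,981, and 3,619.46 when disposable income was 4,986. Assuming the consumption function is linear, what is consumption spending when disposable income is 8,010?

C = 5464.1

MPC = (3619.46 − 3006.41)/(4986 − 3981) = 613.05/1005 = 0.61
a = 3006.41 − 0.61(3981) = 3006.41 − 2428.41 = 578
C = 578 + 0.61(8010) = 578 + 4886.1 = 5464.1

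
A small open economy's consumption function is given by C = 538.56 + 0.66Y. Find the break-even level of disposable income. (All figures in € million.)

At break-even, C = Y: 538.56 + 0.66Y = Y
0.34Y = 538.56, so Y = 538.56/0.34 = 1584

Y = 1584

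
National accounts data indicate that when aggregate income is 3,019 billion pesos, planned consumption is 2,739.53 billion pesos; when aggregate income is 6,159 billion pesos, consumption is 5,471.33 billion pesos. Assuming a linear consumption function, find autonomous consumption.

MPC = ΔC/ΔY = (5471.33 − 2739.53)/(6159 − 3019) = 2731.8/3140 = 0.87
a = C − MPC·Y = 2739.53 − 0.87(3019) = 2739.53 − 2626.53 = 113

a = 113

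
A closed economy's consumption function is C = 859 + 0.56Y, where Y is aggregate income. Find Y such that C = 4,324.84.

859 + 0.56Y = 4324.84
0.56Y = 3465.84, so Y = 3465.84/0.56 = 6189

Y = 6189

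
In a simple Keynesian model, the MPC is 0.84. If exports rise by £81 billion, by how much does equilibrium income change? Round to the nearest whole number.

ΔY ≈ 506

The multiplier is 1/(1 − MPC) = 1/0.16.
ΔY = 81/0.16 = 506.25 ≈ 506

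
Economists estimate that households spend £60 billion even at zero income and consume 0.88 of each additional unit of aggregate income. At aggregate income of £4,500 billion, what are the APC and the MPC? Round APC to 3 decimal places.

APC = 0.893; MPC = 0.88

MPC = 0.88 (the slope of the consumption function)
C = 60 + 0.88(4500) = 4020, so APC = 4020/4500 = 0.893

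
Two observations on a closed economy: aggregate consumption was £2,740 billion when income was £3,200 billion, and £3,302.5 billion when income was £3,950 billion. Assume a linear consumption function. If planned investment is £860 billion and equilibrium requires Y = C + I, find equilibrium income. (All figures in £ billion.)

Y = 4800

MPC = (3302.5 − 2740)/(3950 − 3200) = 562.5/750 = 0.75
a = 2740 − 0.75(3200) = 340
Equilibrium: Y = 340 + 0.75Y + 860
0.25Y = 1200, so Y = 1200/0.25 = 4800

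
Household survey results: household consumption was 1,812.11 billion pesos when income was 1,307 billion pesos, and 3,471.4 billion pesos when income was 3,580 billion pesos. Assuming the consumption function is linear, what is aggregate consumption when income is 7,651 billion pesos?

C = 6443.23

MPC = (3471.4 − 1812.11)/(3580 − 1307) = 1659.29/2273 = 0.73
a = 1812.11 − 0.73(1307) = 1812.11 − 954.11 = 858
C = 858 + 0.73(7651) = 858 + 5585.23 = 6443.23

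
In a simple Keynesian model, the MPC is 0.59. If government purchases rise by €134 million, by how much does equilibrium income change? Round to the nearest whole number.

ΔY ≈ 327

The multiplier is 1/(1 − MPC) = 1/0.41.
ΔY = 134/0.41 = 326.83 ≈ 327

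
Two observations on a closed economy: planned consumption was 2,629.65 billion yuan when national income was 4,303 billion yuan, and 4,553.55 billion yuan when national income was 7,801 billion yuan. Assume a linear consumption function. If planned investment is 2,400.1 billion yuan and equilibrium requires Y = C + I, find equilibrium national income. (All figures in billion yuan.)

MPC = (4553.55 − 2629.65)/(7801 − 4303) = 1923.9/3498 = 0.55
a = 2629.65 − 0.55(4303) = 263
Equilibrium: Y = 263 + 0.55Y + 2400.1
0.45Y = 2663.1, so Y = 2663.1/0.45 = 5918

Y = 5918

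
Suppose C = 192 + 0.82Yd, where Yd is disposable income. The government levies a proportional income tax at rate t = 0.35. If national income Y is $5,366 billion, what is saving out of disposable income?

S = 435.822

Yd = (1 − 0.35)(5366) = 0.65(5366) = 3487.9
C = 192 + 0.82(3487.9) = 192 + 2860.078 = 3052.078
S = Yd − C = 3487.9 − 3052.078 = 435.822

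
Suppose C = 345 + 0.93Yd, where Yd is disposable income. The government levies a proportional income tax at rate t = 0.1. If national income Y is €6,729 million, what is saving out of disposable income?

S = 78.927

Yd = (1 − 0.1)(6729) = 0.9(6729) = 6056.1
C = 345 + 0.93(6056.1) = 345 + 5632.173 = 5977.173
S = Yd − C = 6056.1 − 5977.173 = 78.927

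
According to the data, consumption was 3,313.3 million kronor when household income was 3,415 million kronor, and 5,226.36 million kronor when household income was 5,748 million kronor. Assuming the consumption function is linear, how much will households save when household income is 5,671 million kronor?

S = 507.78

MPC = (5226.36 − 3313.3)/(5748 − 3415) = 1913.06/2333 = 0.82
a = 3313.3 − 0.82(3415) = 3313.3 − 2800.3 = 513
C = 513 + 0.82(5671) = 5163.22
S = 5671 − 5163.22 = 507.78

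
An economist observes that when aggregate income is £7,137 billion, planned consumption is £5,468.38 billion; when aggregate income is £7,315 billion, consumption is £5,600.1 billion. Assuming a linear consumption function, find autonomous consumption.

a = 187

MPC = ΔC/ΔY = (5600.1 − 5468.38)/(7315 − 7137) = 131.72/178 = 0.74
a = C − MPC·Y = 5468.38 − 0.74(7137) = 5468.38 − 5281.38 = 187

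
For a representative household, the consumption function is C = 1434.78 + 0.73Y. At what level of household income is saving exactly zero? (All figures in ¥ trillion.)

Y = 5314

At break-even, C = Y: 1434.78 + 0.73Y = Y
0.27Y = 1434.78, so Y = 1434.78/0.27 = 5314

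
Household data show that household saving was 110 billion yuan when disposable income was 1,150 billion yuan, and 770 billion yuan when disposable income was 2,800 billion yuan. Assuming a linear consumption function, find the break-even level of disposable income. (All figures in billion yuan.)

Y = 875

MPS = ΔS/ΔY = (770 − 110)/(2800 − 1150) = 660/1650 = 0.4
MPC = 1 − MPS = 0.6
From S(1150) = 110: −a + 0.4(1150) = 110, so a = 460 − 110 = 350
Break-even (S = 0): Y = a/MPS = 350/0.4 = 875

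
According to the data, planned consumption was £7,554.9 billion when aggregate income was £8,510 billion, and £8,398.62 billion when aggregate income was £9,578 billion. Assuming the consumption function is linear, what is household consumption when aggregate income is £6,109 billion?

C = 5658.11

MPC = (8398.62 − 7554.9)/(9578 − 8510) = 843.72/1068 = 0.79
a = 7554.9 − 0.79(8510) = 7554.9 − 6722.9 = 832
C = 832 + 0.79(6109) = 832 + 4826.11 = 5658.11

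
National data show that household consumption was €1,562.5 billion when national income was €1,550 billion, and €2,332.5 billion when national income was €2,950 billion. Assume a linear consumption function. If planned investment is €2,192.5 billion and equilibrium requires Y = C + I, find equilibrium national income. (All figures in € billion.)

Y = 6450

MPC = (2332.5 − 1562.5)/(2950 − 1550) = 770/1400 = 0.55
a = 1562.5 − 0.55(1550) = 710
Equilibrium: Y = 710 + 0.55Y + 2192.5
0.45Y = 2902.5, so Y = 2902.5/0.45 = 6450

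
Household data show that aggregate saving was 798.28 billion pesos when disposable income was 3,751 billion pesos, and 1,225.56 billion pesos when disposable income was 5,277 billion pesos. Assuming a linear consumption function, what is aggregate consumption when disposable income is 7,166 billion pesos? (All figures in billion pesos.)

C = 5411.52

MPS = ΔS/ΔY = (1225.56 − 798.28)/(5277 − 3751) = 427.28/1526 = 0.28
MPC = 1 − MPS = 0.72
Autonomous saving = 798.28 − 0.28(3751) = -252, so a = 252
C = 252 + 0.72(7166) = 252 + 5159.52 = 5411.52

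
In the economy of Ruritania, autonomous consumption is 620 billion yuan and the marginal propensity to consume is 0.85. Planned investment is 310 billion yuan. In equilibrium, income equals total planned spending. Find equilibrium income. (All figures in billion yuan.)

Y = C + I = 620 + 0.85Y + 310
Y − 0.85Y = 930
0.15Y = 930, so Y = 930/0.15 = 6200

Y = 6200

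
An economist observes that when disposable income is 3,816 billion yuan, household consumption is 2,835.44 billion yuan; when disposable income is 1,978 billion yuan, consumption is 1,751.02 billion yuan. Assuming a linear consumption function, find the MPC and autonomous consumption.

MPC = 0.59; a = 584

MPC = ΔC/ΔY = (2835.44 − 1751.02)/(3816 − 1978) = 1084.42/1838 = 0.59
a = C − MPC·Y = 1751.02 − 0.59(1978) = 1751.02 − 1167.02 = 584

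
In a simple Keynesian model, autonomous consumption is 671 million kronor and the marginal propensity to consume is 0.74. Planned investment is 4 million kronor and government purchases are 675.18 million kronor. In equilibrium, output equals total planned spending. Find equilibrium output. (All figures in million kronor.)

Y = 5193

Y = C + I + G = 671 + 0.74Y + 4 + 675.18
Y − 0.74Y = 1350.18
0.26Y = 1350.18, so Y = 1350.18/0.26 = 5193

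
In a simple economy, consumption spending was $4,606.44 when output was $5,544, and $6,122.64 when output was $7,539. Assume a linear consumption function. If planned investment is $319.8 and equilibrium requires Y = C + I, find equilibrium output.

Y = 2970

MPC = (6122.64 − 4606.44)/(7539 − 5544) = 1516.2/1995 = 0.76
a = 4606.44 − 0.76(5544) = 393
Equilibrium: Y = 393 + 0.76Y + 319.8
0.24Y = 712.8, so Y = 712.8/0.24 = 2970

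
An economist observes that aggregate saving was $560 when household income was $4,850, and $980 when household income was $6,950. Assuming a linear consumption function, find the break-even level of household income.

MPS = ΔS/ΔY = (980 − 560)/(6950 − 4850) = 420/2100 = 0.2
MPC = 1 − MPS = 0.8
From S(4850) = 560: −a + 0.2(4850) = 560, so a = 970 − 560 = 410
Break-even (S = 0): Y = a/MPS = 410/0.2 = 2050

Y = 2050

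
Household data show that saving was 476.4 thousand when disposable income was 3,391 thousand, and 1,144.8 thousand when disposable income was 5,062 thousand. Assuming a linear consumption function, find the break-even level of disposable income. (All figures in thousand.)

Y = 2200

MPS = ΔS/ΔY = (1144.8 − 476.4)/(5062 − 3391) = 668.4/1671 = 0.4
MPC = 1 − MPS = 0.6
From S(3391) = 476.4: −a + 0.4(3391) = 476.4, so a = 1356.4 − 476.4 = 880
Break-even (S = 0): Y = a/MPS = 880/0.4 = 2200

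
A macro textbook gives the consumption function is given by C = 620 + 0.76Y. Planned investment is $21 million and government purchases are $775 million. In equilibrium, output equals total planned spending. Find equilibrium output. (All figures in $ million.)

Y = C + I + G = 620 + 0.76Y + 21 + 775
Y − 0.76Y = 1416
0.24Y = 1416, so Y = 1416/0.24 = 5900

Y = 5900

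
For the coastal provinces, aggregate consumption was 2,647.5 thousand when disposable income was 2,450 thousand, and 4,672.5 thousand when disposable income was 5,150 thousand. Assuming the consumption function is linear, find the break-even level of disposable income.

Y = 3240

MPC = (4672.5 − 2647.5)/(5150 − 2450) = 2025/2700 = 0.75
a = 2647.5 − 0.75(2450) = 2647.5 − 1837.5 = 810
Break-even: Y = a/(1−MPC) = 810/0.25 = 3240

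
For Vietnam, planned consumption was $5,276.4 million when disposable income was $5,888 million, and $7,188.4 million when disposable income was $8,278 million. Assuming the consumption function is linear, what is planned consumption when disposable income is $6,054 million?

MPC = (7188.4 − 5276.4)/(8278 − 5888) = 1912/2390 = 0.8
a = 5276.4 − 0.8(5888) = 5276.4 − 4710.4 = 566
C = 566 + 0.8(6054) = 566 + 4843.2 = 5409.2

C = 5409.2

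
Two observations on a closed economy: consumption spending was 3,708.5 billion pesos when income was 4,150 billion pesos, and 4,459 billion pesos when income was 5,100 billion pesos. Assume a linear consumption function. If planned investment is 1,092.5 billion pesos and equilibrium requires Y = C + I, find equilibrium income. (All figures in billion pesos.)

MPC = (4459 − 3708.5)/(5100 − 4150) = 750.5/950 = 0.79
a = 3708.5 − 0.79(4150) = 430
Equilibrium: Y = 430 + 0.79Y + 1092.5
0.21Y = 1522.5, so Y = 1522.5/0.21 = 7250

Y = 7250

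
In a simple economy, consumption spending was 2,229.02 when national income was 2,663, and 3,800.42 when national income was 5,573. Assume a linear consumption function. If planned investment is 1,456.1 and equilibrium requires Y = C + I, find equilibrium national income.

Y = 4885

MPC = (3800.42 − 2229.02)/(5573 − 2663) = 1571.4/2910 = 0.54
a = 2229.02 − 0.54(2663) = 791
Equilibrium: Y = 791 + 0.54Y + 1456.1
0.46Y = 2247.1, so Y = 2247.1/0.46 = 4885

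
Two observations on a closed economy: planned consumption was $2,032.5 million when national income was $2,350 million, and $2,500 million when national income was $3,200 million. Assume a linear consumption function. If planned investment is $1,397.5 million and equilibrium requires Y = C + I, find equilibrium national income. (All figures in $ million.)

MPC = (2500 − 2032.5)/(3200 − 2350) = 467.5/850 = 0.55
a = 2032.5 − 0.55(2350) = 740
Equilibrium: Y = 740 + 0.55Y + 1397.5
0.45Y = 2137.5, so Y = 2137.5/0.45 = 4750

Y = 4750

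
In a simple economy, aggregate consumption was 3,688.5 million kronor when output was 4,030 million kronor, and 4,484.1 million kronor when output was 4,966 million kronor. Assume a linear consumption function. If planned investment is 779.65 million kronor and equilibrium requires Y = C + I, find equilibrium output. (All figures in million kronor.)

MPC = (4484.1 − 3688.5)/(4966 − 4030) = 795.6/936 = 0.85
a = 3688.5 − 0.85(4030) = 263
Equilibrium: Y = 263 + 0.85Y + 779.65
0.15Y = 1042.65, so Y = 1042.65/0.15 = 6951

Y = 6951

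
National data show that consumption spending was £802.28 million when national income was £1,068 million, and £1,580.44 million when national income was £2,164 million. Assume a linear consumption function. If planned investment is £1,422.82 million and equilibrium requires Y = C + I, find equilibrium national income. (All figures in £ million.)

Y = 5058

MPC = (1580.44 − 802.28)/(2164 − 1068) = 778.16/1096 = 0.71
a = 802.28 − 0.71(1068) = 44
Equilibrium: Y = 44 + 0.71Y + 1422.82
0.29Y = 1466.82, so Y = 1466.82/0.29 = 5058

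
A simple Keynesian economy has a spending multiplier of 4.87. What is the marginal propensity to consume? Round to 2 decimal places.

MPC = 0.79

k = 1/(1 − MPC), so 1 − MPC = 1/k = 1/4.87 = 0.2053
MPC = 1 − 0.2053 = 0.79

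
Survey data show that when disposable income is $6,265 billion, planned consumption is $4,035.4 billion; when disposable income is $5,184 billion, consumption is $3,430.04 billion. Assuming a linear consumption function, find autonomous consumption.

MPC = ΔC/ΔY = (4035.4 − 3430.04)/(6265 − 5184) = 605.36/1081 = 0.56
a = C − MPC·Y = 3430.04 − 0.56(5184) = 3430.04 − 2903.04 = 527

a = 527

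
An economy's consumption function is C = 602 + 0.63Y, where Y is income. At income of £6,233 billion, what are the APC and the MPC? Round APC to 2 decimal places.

APC = 0.73; MPC = 0.63

MPC = 0.63 (the slope of the consumption function)
C = 602 + 0.63(6233) = 4528.79, so APC = 4528.79/6233 = 0.73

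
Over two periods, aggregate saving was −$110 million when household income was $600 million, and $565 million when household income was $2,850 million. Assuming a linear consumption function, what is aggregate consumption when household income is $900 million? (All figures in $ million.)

MPS = ΔS/ΔY = (565 − (-110))/(2850 − 600) = 675/2250 = 0.3
MPC = 1 − MPS = 0.7
Autonomous saving = -110 − 0.3(600) = -290, so a = 290
C = 290 + 0.7(900) = 290 + 630 = 920

C = 920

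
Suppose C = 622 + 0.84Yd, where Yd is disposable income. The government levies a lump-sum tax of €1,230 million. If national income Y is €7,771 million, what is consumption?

Yd = Y − T = 7771 − 1230 = 6541
C = 622 + 0.84(6541) = 622 + 5494.44 = 6116.44

C = 6116.44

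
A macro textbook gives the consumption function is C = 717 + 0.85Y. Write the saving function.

S = -717 + 0.15Y

S = Y − C = Y − (717 + 0.85Y) = -717 + (1 − 0.85)Y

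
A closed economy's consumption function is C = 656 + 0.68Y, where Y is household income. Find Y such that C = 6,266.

656 + 0.68Y = 6266
0.68Y = 5610, so Y = 5610/0.68 = 8250

Y = 8250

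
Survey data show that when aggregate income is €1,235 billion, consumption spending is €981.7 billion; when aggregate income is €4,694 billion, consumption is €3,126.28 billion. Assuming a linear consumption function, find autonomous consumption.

MPC = ΔC/ΔY = (3126.28 − 981.7)/(4694 − 1235) = 2144.58/3459 = 0.62
a = C − MPC·Y = 981.7 − 0.62(1235) = 981.7 − 765.7 = 216

a = 216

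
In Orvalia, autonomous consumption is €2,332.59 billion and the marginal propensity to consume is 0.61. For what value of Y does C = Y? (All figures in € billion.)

At break-even, C = Y: 2332.59 + 0.61Y = Y
0.39Y = 2332.59, so Y = 2332.59/0.39 = 5981

Y = 5981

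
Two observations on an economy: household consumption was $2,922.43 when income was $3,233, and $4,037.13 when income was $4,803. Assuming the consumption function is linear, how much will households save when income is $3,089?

S = 268.81

MPC = (4037.13 − 2922.43)/(4803 − 3233) = 1114.7/1570 = 0.71
a = 2922.43 − 0.71(3233) = 2922.43 − 2295.43 = 627
C = 627 + 0.71(3089) = 2820.19
S = 3089 − 2820.19 = 268.81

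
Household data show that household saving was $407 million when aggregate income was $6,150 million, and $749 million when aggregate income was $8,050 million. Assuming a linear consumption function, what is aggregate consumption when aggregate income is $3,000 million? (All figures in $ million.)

C = 3160

MPS = ΔS/ΔY = (749 − 407)/(8050 − 6150) = 342/1900 = 0.18
MPC = 1 − MPS = 0.82
Autonomous saving = 407 − 0.18(6150) = -700, so a = 700
C = 700 + 0.82(3000) = 700 + 2460 = 3160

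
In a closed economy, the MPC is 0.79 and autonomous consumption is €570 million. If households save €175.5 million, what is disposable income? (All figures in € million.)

Y = 3550

S = Y − C = -570 + 0.21Y
-570 + 0.21Y = 175.5, so 0.21Y = 745.5 and Y = 3550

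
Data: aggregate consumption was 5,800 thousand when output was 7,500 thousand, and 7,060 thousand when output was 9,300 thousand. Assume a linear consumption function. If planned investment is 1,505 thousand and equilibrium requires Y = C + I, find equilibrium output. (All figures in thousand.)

MPC = (7060 − 5800)/(9300 − 7500) = 1260/1800 = 0.7
a = 5800 − 0.7(7500) = 550
Equilibrium: Y = 550 + 0.7Y + 1505
0.3Y = 2055, so Y = 2055/0.3 = 6850

Y = 6850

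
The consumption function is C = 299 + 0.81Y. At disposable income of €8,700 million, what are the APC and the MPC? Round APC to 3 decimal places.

APC = 0.844; MPC = 0.81

MPC = 0.81 (the slope of the consumption function)
C = 299 + 0.81(8700) = 7346, so APC = 7346/8700 = 0.844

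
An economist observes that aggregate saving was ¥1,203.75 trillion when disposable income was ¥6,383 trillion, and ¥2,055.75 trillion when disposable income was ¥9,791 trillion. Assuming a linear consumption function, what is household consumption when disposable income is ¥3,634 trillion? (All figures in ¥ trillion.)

MPS = ΔS/ΔY = (2055.75 − 1203.75)/(9791 − 6383) = 852/3408 = 0.25
MPC = 1 − MPS = 0.75
Autonomous saving = 1203.75 − 0.25(6383) = -392, so a = 392
C = 392 + 0.75(3634) = 392 + 2725.5 = 3117.5

C = 3117.5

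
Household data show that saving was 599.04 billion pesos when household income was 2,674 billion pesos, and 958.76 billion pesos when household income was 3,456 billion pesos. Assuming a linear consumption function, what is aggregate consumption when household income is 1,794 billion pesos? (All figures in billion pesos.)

MPS = ΔS/ΔY = (958.76 − 599.04)/(3456 − 2674) = 359.72/782 = 0.46
MPC = 1 − MPS = 0.54
Autonomous saving = 599.04 − 0.46(2674) = -631, so a = 631
C = 631 + 0.54(1794) = 631 + 968.76 = 1599.76

C = 1599.76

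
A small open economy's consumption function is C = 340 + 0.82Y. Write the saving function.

S = -340 + 0.18Y

S = Y − C = Y − (340 + 0.82Y) = -340 + (1 − 0.82)Y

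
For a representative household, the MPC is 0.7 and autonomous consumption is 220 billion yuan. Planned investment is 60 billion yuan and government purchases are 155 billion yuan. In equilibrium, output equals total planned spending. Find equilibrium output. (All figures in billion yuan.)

Y = 1450

Y = C + I + G = 220 + 0.7Y + 60 + 155
Y − 0.7Y = 435
0.3Y = 435, so Y = 435/0.3 = 1450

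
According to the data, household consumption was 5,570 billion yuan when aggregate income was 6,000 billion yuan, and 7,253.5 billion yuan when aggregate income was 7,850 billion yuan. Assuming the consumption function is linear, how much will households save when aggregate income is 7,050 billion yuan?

MPC = (7253.5 − 5570)/(7850 − 6000) = 1683.5/1850 = 0.91
a = 5570 − 0.91(6000) = 5570 − 5460 = 110
C = 110 + 0.91(7050) = 6525.5
S = 7050 − 6525.5 = 524.5

S = 524.5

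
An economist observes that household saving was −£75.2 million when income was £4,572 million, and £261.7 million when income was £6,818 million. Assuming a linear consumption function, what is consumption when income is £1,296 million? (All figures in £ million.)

C = 1862.6

MPS = ΔS/ΔY = (261.7 − (-75.2))/(6818 − 4572) = 336.9/2246 = 0.15
MPC = 1 − MPS = 0.85
Autonomous saving = -75.2 − 0.15(4572) = -761, so a = 761
C = 761 + 0.85(1296) = 761 + 1101.6 = 1862.6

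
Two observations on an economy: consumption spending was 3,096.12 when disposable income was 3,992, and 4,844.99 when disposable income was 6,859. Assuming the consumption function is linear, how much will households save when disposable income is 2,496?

S = 312.44

MPC = (4844.99 − 3096.12)/(6859 − 3992) = 1748.87/2867 = 0.61
a = 3096.12 − 0.61(3992) = 3096.12 − 2435.12 = 661
C = 661 + 0.61(2496) = 2183.56
S = 2496 − 2183.56 = 312.44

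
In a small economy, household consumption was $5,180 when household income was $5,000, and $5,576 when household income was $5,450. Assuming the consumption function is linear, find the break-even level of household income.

MPC = (5576 − 5180)/(5450 − 5000) = 396/450 = 0.88
a = 5180 − 0.88(5000) = 5180 − 4400 = 780
Break-even: Y = a/(1−MPC) = 780/0.12 = 6500

Y = 6500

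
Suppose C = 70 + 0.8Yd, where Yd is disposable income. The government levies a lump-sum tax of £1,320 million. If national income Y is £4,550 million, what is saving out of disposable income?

Yd = Y − T = 4550 − 1320 = 3230
C = 70 + 0.8(3230) = 70 + 2584 = 2654
S = Yd − C = 3230 − 2654 = 576

S = 576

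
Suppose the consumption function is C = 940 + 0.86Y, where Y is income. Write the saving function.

S = Y − C = Y − (940 + 0.86Y) = -940 + (1 − 0.86)Y

S = -940 + 0.14Y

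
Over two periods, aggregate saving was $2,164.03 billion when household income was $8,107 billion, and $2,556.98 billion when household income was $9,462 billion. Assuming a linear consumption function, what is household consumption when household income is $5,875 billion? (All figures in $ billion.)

C = 4358.25

MPS = ΔS/ΔY = (2556.98 − 2164.03)/(9462 − 8107) = 392.95/1355 = 0.29
MPC = 1 − MPS = 0.71
Autonomous saving = 2164.03 − 0.29(8107) = -187, so a = 187
C = 187 + 0.71(5875) = 187 + 4171.25 = 4358.25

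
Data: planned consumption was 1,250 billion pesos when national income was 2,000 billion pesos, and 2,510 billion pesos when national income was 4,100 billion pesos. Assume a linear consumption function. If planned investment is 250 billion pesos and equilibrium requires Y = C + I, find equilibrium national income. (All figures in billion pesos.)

Y = 750

MPC = (2510 − 1250)/(4100 − 2000) = 1260/2100 = 0.6
a = 1250 − 0.6(2000) = 50
Equilibrium: Y = 50 + 0.6Y + 250
0.4Y = 300, so Y = 300/0.4 = 750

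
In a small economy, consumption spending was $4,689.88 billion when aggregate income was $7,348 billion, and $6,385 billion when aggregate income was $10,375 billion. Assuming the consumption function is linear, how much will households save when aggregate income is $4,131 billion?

S = 1242.64

MPC = (6385 − 4689.88)/(10375 − 7348) = 1695.12/3027 = 0.56
a = 4689.88 − 0.56(7348) = 4689.88 − 4114.88 = 575
C = 575 + 0.56(4131) = 2888.36
S = 4131 − 2888.36 = 1242.64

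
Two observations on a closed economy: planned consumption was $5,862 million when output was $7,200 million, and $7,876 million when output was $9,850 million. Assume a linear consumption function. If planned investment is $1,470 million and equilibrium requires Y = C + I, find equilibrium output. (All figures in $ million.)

Y = 7750

MPC = (7876 − 5862)/(9850 − 7200) = 2014/2650 = 0.76
a = 5862 − 0.76(7200) = 390
Equilibrium: Y = 390 + 0.76Y + 1470
0.24Y = 1860, so Y = 1860/0.24 = 7750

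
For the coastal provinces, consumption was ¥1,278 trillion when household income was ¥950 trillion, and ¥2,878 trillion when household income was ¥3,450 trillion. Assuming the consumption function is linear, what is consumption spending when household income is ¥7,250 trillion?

C = 5310

MPC = (2878 − 1278)/(3450 − 950) = 1600/2500 = 0.64
a = 1278 − 0.64(950) = 1278 − 608 = 670
C = 670 + 0.64(7250) = 670 + 4640 = 5310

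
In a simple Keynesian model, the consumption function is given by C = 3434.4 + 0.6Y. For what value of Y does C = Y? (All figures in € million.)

At break-even, C = Y: 3434.4 + 0.6Y = Y
0.4Y = 3434.4, so Y = 3434.4/0.4 = 8586

Y = 8586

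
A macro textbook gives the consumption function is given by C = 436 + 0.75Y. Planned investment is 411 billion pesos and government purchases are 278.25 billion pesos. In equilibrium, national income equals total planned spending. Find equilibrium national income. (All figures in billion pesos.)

Y = 4501

Y = C + I + G = 436 + 0.75Y + 411 + 278.25
Y − 0.75Y = 1125.25
0.25Y = 1125.25, so Y = 1125.25/0.25 = 4501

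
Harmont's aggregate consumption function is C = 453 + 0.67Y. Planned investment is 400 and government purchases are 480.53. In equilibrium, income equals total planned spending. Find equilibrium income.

Y = 4041

Y = C + I + G = 453 + 0.67Y + 400 + 480.53
Y − 0.67Y = 1333.53
0.33Y = 1333.53, so Y = 1333.53/0.33 = 4041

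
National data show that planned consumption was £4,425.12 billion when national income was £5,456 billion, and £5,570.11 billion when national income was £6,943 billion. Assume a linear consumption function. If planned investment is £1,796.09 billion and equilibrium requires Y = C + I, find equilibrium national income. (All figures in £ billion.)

Y = 8783

MPC = (5570.11 − 4425.12)/(6943 − 5456) = 1144.99/1487 = 0.77
a = 4425.12 − 0.77(5456) = 224
Equilibrium: Y = 224 + 0.77Y + 1796.09
0.23Y = 2020.09, so Y = 2020.09/0.23 = 8783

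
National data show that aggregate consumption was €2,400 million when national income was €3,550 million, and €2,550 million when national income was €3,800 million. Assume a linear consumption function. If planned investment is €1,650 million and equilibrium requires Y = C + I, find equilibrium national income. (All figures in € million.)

MPC = (2550 − 2400)/(3800 − 3550) = 150/250 = 0.6
a = 2400 − 0.6(3550) = 270
Equilibrium: Y = 270 + 0.6Y + 1650
0.4Y = 1920, so Y = 1920/0.4 = 4800

Y = 4800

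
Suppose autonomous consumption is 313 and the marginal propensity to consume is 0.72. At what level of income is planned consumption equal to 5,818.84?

313 + 0.72Y = 5818.84
0.72Y = 5505.84, so Y = 5505.84/0.72 = 7647

Y = 7647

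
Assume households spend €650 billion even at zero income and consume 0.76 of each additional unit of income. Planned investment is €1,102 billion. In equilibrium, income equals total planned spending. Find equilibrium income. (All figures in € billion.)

Y = 7300

Y = C + I = 650 + 0.76Y + 1102
Y − 0.76Y = 1752
0.24Y = 1752, so Y = 1752/0.24 = 7300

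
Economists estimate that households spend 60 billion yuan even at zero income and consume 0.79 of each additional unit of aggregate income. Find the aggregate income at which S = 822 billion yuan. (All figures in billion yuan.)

Y = 4200

S = Y − C = -60 + 0.21Y
-60 + 0.21Y = 822, so 0.21Y = 882 and Y = 4200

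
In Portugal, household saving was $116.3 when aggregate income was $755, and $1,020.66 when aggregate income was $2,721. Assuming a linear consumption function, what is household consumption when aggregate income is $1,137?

C = 844.98

MPS = ΔS/ΔY = (1020.66 − 116.3)/(2721 − 755) = 904.36/1966 = 0.46
MPC = 1 − MPS = 0.54
Autonomous saving = 116.3 − 0.46(755) = -231, so a = 231
C = 231 + 0.54(1137) = 231 + 613.98 = 844.98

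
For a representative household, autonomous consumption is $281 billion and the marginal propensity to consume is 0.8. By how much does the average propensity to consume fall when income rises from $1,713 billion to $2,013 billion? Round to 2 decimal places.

At Y = 1713: C = 281 + 0.8(1713) = 1651.4, APC = 1651.4/1713 = 0.964
At Y = 2013: C = 1891.4, APC = 1891.4/2013 = 0.940
Fall in APC = 0.964 − 0.940 = 0.024 ≈ 0.02

ΔAPC = 0.02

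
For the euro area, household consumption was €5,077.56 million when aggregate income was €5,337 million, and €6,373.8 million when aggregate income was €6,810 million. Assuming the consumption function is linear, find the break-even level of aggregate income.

Y = 3175

MPC = (6373.8 − 5077.56)/(6810 − 5337) = 1296.24/1473 = 0.88
a = 5077.56 − 0.88(5337) = 5077.56 − 4696.56 = 381
Break-even: Y = a/(1−MPC) = 381/0.12 = 3175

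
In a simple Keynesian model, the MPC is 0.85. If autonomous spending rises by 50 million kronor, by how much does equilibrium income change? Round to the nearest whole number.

The multiplier is 1/(1 − MPC) = 1/0.15.
ΔY = 50/0.15 = 333.33 ≈ 333

ΔY ≈ 333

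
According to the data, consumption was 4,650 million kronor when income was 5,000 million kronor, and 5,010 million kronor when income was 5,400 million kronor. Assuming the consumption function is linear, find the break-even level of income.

Y = 1500

MPC = (5010 − 4650)/(5400 − 5000) = 360/400 = 0.9
a = 4650 − 0.9(5000) = 4650 − 4500 = 150
Break-even: Y = a/(1−MPC) = 150/0.1 = 1500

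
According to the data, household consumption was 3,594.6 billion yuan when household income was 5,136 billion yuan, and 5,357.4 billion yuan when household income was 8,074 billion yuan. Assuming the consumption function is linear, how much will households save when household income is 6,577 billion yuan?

MPC = (5357.4 − 3594.6)/(8074 − 5136) = 1762.8/2938 = 0.6
a = 3594.6 − 0.6(5136) = 3594.6 − 3081.6 = 513
C = 513 + 0.6(6577) = 4459.2
S = 6577 − 4459.2 = 2117.8

S = 2117.8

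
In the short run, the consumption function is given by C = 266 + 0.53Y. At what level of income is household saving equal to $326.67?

S = Y − C = -266 + 0.47Y
-266 + 0.47Y = 326.67, so 0.47Y = 592.67 and Y = 1261

Y = 1261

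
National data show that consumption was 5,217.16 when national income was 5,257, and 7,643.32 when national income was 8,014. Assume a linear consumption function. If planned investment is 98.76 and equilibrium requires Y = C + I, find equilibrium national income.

Y = 5748

MPC = (7643.32 − 5217.16)/(8014 − 5257) = 2426.16/2757 = 0.88
a = 5217.16 − 0.88(5257) = 591
Equilibrium: Y = 591 + 0.88Y + 98.76
0.12Y = 689.76, so Y = 689.76/0.12 = 5748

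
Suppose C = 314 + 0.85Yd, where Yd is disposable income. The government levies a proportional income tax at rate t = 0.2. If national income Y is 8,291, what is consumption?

Yd = (1 − 0.2)(8291) = 0.8(8291) = 6632.8
C = 314 + 0.85(6632.8) = 314 + 5637.88 = 5951.88

C = 5951.88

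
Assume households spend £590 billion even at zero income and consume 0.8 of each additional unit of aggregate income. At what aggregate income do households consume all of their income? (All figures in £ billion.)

At break-even, C = Y: 590 + 0.8Y = Y
0.2Y = 590, so Y = 590/0.2 = 2950

Y = 2950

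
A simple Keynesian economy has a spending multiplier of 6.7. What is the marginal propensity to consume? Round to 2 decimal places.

k = 1/(1 − MPC), so 1 − MPC = 1/k = 1/6.7 = 0.1493
MPC = 1 − 0.1493 = 0.85

MPC = 0.85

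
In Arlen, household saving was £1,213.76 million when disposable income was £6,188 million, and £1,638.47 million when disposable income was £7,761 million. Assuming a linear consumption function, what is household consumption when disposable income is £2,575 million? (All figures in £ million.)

C = 2336.75

MPS = ΔS/ΔY = (1638.47 − 1213.76)/(7761 − 6188) = 424.71/1573 = 0.27
MPC = 1 − MPS = 0.73
Autonomous saving = 1213.76 − 0.27(6188) = -457, so a = 457
C = 457 + 0.73(2575) = 457 + 1879.75 = 2336.75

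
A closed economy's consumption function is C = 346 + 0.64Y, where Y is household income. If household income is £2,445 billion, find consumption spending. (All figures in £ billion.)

C = 346 + 0.64(2445) = 346 + 1564.8 = 1910.8

C = 1910.8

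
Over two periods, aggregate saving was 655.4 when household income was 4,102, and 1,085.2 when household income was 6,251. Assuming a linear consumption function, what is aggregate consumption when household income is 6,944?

MPS = ΔS/ΔY = (1085.2 − 655.4)/(6251 − 4102) = 429.8/2149 = 0.2
MPC = 1 − MPS = 0.8
Autonomous saving = 655.4 − 0.2(4102) = -165, so a = 165
C = 165 + 0.8(6944) = 165 + 5555.2 = 5720.2

C = 5720.2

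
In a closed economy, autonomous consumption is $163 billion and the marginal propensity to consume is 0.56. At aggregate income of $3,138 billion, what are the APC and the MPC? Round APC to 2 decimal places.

APC = 0.61; MPC = 0.56

MPC = 0.56 (the slope of the consumption function)
C = 163 + 0.56(3138) = 1920.28, so APC = 1920.28/3138 = 0.61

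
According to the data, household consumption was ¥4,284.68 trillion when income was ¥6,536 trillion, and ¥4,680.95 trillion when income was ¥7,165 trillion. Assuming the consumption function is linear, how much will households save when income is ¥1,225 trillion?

S = 286.25

MPC = (4680.95 − 4284.68)/(7165 − 6536) = 396.27/629 = 0.63
a = 4284.68 − 0.63(6536) = 4284.68 − 4117.68 = 167
C = 167 + 0.63(1225) = 938.75
S = 1225 − 938.75 = 286.25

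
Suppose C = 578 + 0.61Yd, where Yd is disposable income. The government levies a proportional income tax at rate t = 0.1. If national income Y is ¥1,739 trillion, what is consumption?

Yd = (1 − 0.1)(1739) = 0.9(1739) = 1565.1
C = 578 + 0.61(1565.1) = 578 + 954.711 = 1532.711

C = 1532.711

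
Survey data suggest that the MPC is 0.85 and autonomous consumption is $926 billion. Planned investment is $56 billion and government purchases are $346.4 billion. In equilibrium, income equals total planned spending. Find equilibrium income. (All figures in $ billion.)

Y = C + I + G = 926 + 0.85Y + 56 + 346.4
Y − 0.85Y = 1328.4
0.15Y = 1328.4, so Y = 1328.4/0.15 = 8856

Y = 8856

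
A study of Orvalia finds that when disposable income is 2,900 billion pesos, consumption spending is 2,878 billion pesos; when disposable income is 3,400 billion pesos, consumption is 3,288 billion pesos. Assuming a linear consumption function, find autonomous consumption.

MPC = ΔC/ΔY = (3288 − 2878)/(3400 − 2900) = 410/500 = 0.82
a = C − MPC·Y = 2878 − 0.82(2900) = 2878 − 2378 = 500

a = 500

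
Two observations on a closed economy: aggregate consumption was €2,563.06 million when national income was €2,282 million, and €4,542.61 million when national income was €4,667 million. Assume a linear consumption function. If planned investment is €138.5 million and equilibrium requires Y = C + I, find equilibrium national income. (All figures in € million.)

Y = 4750

MPC = (4542.61 − 2563.06)/(4667 − 2282) = 1979.55/2385 = 0.83
a = 2563.06 − 0.83(2282) = 669
Equilibrium: Y = 669 + 0.83Y + 138.5
0.17Y = 807.5, so Y = 807.5/0.17 = 4750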